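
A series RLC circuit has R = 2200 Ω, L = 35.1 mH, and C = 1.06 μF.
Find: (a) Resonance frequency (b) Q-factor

Step 1 — Resonance condition Im(Z)=0 gives ω₀ = 1/√(LC).
Step 2 — ω₀ = 1/√(0.0351·1.06e-06) = 5184 rad/s.
Step 3 — f₀ = ω₀/(2π) = 825.1 Hz.
Step 4 — Series Q: Q = ω₀L/R = 5184·0.0351/2200 = 0.08271.

(a) f₀ = 825.1 Hz  (b) Q = 0.08271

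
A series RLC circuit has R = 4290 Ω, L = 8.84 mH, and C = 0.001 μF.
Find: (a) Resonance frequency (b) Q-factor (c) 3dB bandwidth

Step 1 — Resonance: ω₀ = 1/√(LC) = 1/√(0.00884·1e-09) = 3.363e+05 rad/s.
Step 2 — f₀ = ω₀/(2π) = 5.353e+04 Hz.
Step 3 — Series Q: Q = ω₀L/R = 3.363e+05·0.00884/4290 = 0.6931.
Step 4 — Bandwidth: Δω = ω₀/Q = 4.853e+05 rad/s; BW = Δω/(2π) = 7.724e+04 Hz.

(a) f₀ = 5.353e+04 Hz  (b) Q = 0.6931  (c) BW = 7.724e+04 Hz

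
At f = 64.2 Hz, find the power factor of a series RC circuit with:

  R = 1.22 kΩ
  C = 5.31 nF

Step 1 — Angular frequency: ω = 2π·f = 2π·64.2 = 403.4 rad/s.
Step 2 — Component impedances:
  R: Z = R = 1220 Ω
  C: Z = 1/(jωC) = -j/(ω·C) = 0 - j4.669e+05 Ω
Step 3 — Series combination: Z_total = R + C = 1220 - j4.669e+05 Ω = 4.669e+05∠-89.9° Ω.
Step 4 — Power factor: PF = cos(φ) = Re(Z)/|Z| = 1220/4.669e+05 = 0.002613.
Step 5 — Type: Im(Z) = -4.669e+05 ⇒ leading (phase φ = -89.9°).

PF = 0.002613 (leading, φ = -89.9°)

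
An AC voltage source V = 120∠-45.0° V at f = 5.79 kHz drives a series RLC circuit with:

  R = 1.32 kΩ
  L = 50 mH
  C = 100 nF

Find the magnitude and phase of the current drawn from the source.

Step 1 — Angular frequency: ω = 2π·f = 2π·5790 = 3.638e+04 rad/s.
Step 2 — Component impedances:
  R: Z = R = 1320 Ω
  L: Z = jωL = j·3.638e+04·0.05 = 0 + j1819 Ω
  C: Z = 1/(jωC) = -j/(ω·C) = 0 - j274.9 Ω
Step 3 — Series combination: Z_total = R + L + C = 1320 + j1544 Ω = 2031∠49.5° Ω.
Step 4 — Source phasor: V = 120∠-45.0° V = 84.85 - j84.85 V.
Step 5 — Ohm's law: I = V / Z_total = (84.85 - j84.85) / (1320 + j1544) = -0.004608 - j0.05889 A.
Step 6 — Convert to polar: |I| = 0.05907 A, ∠I = -94.5°.

I = 0.05907∠-94.5° A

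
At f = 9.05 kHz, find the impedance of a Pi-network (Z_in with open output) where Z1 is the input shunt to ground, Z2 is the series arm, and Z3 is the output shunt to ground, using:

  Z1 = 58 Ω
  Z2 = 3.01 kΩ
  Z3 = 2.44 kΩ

Step 1 — Angular frequency: ω = 2π·f = 2π·9050 = 5.686e+04 rad/s.
Step 2 — Component impedances:
  Z1: Z = R = 58 Ω
  Z2: Z = R = 3010 Ω
  Z3: Z = R = 2440 Ω
Step 3 — With open output, the series arm Z2 and the output shunt Z3 appear in series to ground: Z2 + Z3 = 5450 Ω.
Step 4 — Parallel with input shunt Z1: Z_in = Z1 || (Z2 + Z3) = 57.39 Ω = 57.39∠0.0° Ω.

Z = 57.39 Ω = 57.39∠0.0° Ω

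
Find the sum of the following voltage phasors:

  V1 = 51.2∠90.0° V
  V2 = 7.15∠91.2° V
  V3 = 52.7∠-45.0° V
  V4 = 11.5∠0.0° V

Step 1 — Convert each phasor to rectangular form:
  V1 = 51.2·(cos(90.0°) + j·sin(90.0°)) = 0 + j51.2 V
  V2 = 7.15·(cos(91.2°) + j·sin(91.2°)) = -0.1497 + j7.148 V
  V3 = 52.7·(cos(-45.0°) + j·sin(-45.0°)) = 37.26 - j37.26 V
  V4 = 11.5·(cos(0.0°) + j·sin(0.0°)) = 11.5 V
Step 2 — Sum components: V_total = 48.61 + j21.08 V.
Step 3 — Convert to polar: |V_total| = 52.99 V, ∠V_total = 23.4°.

V_total = 52.99∠23.4° V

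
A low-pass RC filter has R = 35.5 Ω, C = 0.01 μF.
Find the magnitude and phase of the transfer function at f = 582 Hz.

Step 1 — Angular frequency: ω = 2π·582 = 3657 rad/s.
Step 2 — Transfer function: H(jω) = 1/(1 + jωRC).
Step 3 — Denominator: 1 + jωRC = 1 + j·3657·35.5·1e-08 = 1 + j0.001298.
Step 4 — H = 1 - j0.001298.
Step 5 — Magnitude: |H| = 1 (-0.0 dB); phase: φ = -0.1°.

|H| = 1 (-0.0 dB), φ = -0.1°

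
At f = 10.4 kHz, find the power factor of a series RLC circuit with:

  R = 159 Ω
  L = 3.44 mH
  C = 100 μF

Step 1 — Angular frequency: ω = 2π·f = 2π·1.04e+04 = 6.535e+04 rad/s.
Step 2 — Component impedances:
  R: Z = R = 159 Ω
  L: Z = jωL = j·6.535e+04·0.00344 = 0 + j224.8 Ω
  C: Z = 1/(jωC) = -j/(ω·C) = 0 - j0.153 Ω
Step 3 — Series combination: Z_total = R + L + C = 159 + j224.6 Ω = 275.2∠54.7° Ω.
Step 4 — Power factor: PF = cos(φ) = Re(Z)/|Z| = 159/275.21 = 0.5777.
Step 5 — Type: Im(Z) = 224.6 ⇒ lagging (phase φ = 54.7°).

PF = 0.5777 (lagging, φ = 54.7°)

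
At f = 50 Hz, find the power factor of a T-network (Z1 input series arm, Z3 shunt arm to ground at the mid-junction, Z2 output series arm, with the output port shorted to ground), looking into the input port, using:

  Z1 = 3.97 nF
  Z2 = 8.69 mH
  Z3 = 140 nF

Step 1 — Angular frequency: ω = 2π·f = 2π·50 = 314.2 rad/s.
Step 2 — Component impedances:
  Z1: Z = 1/(jωC) = -j/(ω·C) = 0 - j8.018e+05 Ω
  Z2: Z = jωL = j·314.2·0.00869 = 0 + j2.73 Ω
  Z3: Z = 1/(jωC) = -j/(ω·C) = 0 - j2.274e+04 Ω
Step 3 — With the output port shorted to ground, the output series arm Z2 runs from the junction to ground; the shunt arm Z3 also runs from the junction to ground. They appear in parallel: Z3 || Z2 = 0 + j2.73 Ω.
Step 4 — Series with input arm Z1: Z_in = Z1 + (Z3 || Z2) = 0 - j8.018e+05 Ω = 8.018e+05∠-90.0° Ω.
Step 5 — Power factor: PF = cos(φ) = Re(Z)/|Z| = 0/8.018e+05 = 0.
Step 6 — Type: Im(Z) = -8.018e+05 ⇒ leading (phase φ = -90.0°).

PF = 0 (leading, φ = -90.0°)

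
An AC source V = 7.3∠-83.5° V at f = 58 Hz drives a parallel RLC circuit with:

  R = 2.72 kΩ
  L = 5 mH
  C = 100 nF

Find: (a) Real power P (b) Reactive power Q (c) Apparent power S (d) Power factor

Step 1 — Angular frequency: ω = 2π·f = 2π·58 = 364.4 rad/s.
Step 2 — Component impedances:
  R: Z = R = 2720 Ω
  L: Z = jωL = j·364.4·0.005 = 0 + j1.822 Ω
  C: Z = 1/(jωC) = -j/(ω·C) = 0 - j2.744e+04 Ω
Step 3 — Parallel combination: 1/Z_total = 1/R + 1/L + 1/C; Z_total = 0.001221 + j1.822 Ω = 1.822∠90.0° Ω.
Step 4 — Source phasor: V = 7.3∠-83.5° V = 0.8264 - j7.253 V.
Step 5 — Current: I = V / Z = -3.98 - j0.4562 A = 4.006∠-173.5° A.
Step 6 — Complex power: S = V·I* = 0.01959 + j29.24 VA.
Step 7 — Real power: P = Re(S) = 0.01959 W.
Step 8 — Reactive power: Q = Im(S) = 29.24 VAR.
Step 9 — Apparent power: |S| = 29.24 VA.
Step 10 — Power factor: PF = P/|S| = 0.0006699 (lagging).

(a) P = 0.01959 W  (b) Q = 29.24 VAR  (c) S = 29.24 VA  (d) PF = 0.0006699 (lagging)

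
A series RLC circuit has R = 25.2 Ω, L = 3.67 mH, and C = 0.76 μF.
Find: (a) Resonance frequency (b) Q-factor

Step 1 — Resonance condition Im(Z)=0 gives ω₀ = 1/√(LC).
Step 2 — ω₀ = 1/√(0.00367·7.6e-07) = 1.893e+04 rad/s.
Step 3 — f₀ = ω₀/(2π) = 3014 Hz.
Step 4 — Series Q: Q = ω₀L/R = 1.893e+04·0.00367/25.2 = 2.758.

(a) f₀ = 3014 Hz  (b) Q = 2.758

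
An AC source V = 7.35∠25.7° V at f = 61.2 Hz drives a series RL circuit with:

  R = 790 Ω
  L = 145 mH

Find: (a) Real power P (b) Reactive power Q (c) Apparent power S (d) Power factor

Step 1 — Angular frequency: ω = 2π·f = 2π·61.2 = 384.5 rad/s.
Step 2 — Component impedances:
  R: Z = R = 790 Ω
  L: Z = jωL = j·384.5·0.145 = 0 + j55.76 Ω
Step 3 — Series combination: Z_total = R + L = 790 + j55.76 Ω = 792∠4.0° Ω.
Step 4 — Source phasor: V = 7.35∠25.7° V = 6.623 + j3.187 V.
Step 5 — Current: I = V / Z = 0.008625 + j0.003426 A = 0.009281∠21.7° A.
Step 6 — Complex power: S = V·I* = 0.06804 + j0.004802 VA.
Step 7 — Real power: P = Re(S) = 0.06804 W.
Step 8 — Reactive power: Q = Im(S) = 0.004802 VAR.
Step 9 — Apparent power: |S| = 0.06821 VA.
Step 10 — Power factor: PF = P/|S| = 0.9975 (lagging).

(a) P = 0.06804 W  (b) Q = 0.004802 VAR  (c) S = 0.06821 VA  (d) PF = 0.9975 (lagging)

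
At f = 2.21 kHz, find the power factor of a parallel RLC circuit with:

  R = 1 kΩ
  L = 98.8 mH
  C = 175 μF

Step 1 — Angular frequency: ω = 2π·f = 2π·2210 = 1.389e+04 rad/s.
Step 2 — Component impedances:
  R: Z = R = 1000 Ω
  L: Z = jωL = j·1.389e+04·0.0988 = 0 + j1372 Ω
  C: Z = 1/(jωC) = -j/(ω·C) = 0 - j0.4115 Ω
Step 3 — Parallel combination: 1/Z_total = 1/R + 1/L + 1/C; Z_total = 0.0001694 - j0.4116 Ω = 0.4116∠-90.0° Ω.
Step 4 — Power factor: PF = cos(φ) = Re(Z)/|Z| = 0.0001694/0.4116 = 0.0004116.
Step 5 — Type: Im(Z) = -0.4116 ⇒ leading (phase φ = -90.0°).

PF = 0.0004116 (leading, φ = -90.0°)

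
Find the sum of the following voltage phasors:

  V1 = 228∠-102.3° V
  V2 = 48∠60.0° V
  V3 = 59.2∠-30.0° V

Step 1 — Convert each phasor to rectangular form:
  V1 = 228·(cos(-102.3°) + j·sin(-102.3°)) = -48.57 - j222.8 V
  V2 = 48·(cos(60.0°) + j·sin(60.0°)) = 24 + j41.57 V
  V3 = 59.2·(cos(-30.0°) + j·sin(-30.0°)) = 51.27 - j29.6 V
Step 2 — Sum components: V_total = 26.7 - j210.8 V.
Step 3 — Convert to polar: |V_total| = 212.5 V, ∠V_total = -82.8°.

V_total = 212.5∠-82.8° V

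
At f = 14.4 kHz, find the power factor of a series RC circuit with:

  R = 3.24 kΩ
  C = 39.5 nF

Step 1 — Angular frequency: ω = 2π·f = 2π·1.44e+04 = 9.048e+04 rad/s.
Step 2 — Component impedances:
  R: Z = R = 3240 Ω
  C: Z = 1/(jωC) = -j/(ω·C) = 0 - j279.8 Ω
Step 3 — Series combination: Z_total = R + C = 3240 - j279.8 Ω = 3252∠-4.9° Ω.
Step 4 — Power factor: PF = cos(φ) = Re(Z)/|Z| = 3240/3252 = 0.9963.
Step 5 — Type: Im(Z) = -279.8 ⇒ leading (phase φ = -4.9°).

PF = 0.9963 (leading, φ = -4.9°)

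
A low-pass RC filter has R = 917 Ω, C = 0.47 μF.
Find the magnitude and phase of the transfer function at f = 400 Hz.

Step 1 — Angular frequency: ω = 2π·400 = 2513 rad/s.
Step 2 — Transfer function: H(jω) = 1/(1 + jωRC).
Step 3 — Denominator: 1 + jωRC = 1 + j·2513·917·4.7e-07 = 1 + j1.083.
Step 4 — H = 0.4601 - j0.4984.
Step 5 — Magnitude: |H| = 0.6783 (-3.4 dB); phase: φ = -47.3°.

|H| = 0.6783 (-3.4 dB), φ = -47.3°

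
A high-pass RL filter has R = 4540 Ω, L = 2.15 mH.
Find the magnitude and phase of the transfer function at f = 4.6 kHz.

Step 1 — Angular frequency: ω = 2π·4600 = 2.89e+04 rad/s.
Step 2 — Transfer function: H(jω) = jωL/(R + jωL).
Step 3 — Numerator jωL = j·62.14; denominator R + jωL = 4540 + j62.14.
Step 4 — H = 0.0001873 + j0.01368.
Step 5 — Magnitude: |H| = 0.01369 (-37.3 dB); phase: φ = 89.2°.

|H| = 0.01369 (-37.3 dB), φ = 89.2°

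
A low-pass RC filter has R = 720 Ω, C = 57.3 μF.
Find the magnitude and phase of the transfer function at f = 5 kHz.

Step 1 — Angular frequency: ω = 2π·5000 = 3.142e+04 rad/s.
Step 2 — Transfer function: H(jω) = 1/(1 + jωRC).
Step 3 — Denominator: 1 + jωRC = 1 + j·3.142e+04·720·5.73e-05 = 1 + j1296.
Step 4 — H = 5.953e-07 - j0.0007715.
Step 5 — Magnitude: |H| = 0.0007715 (-62.3 dB); phase: φ = -90.0°.

|H| = 0.0007715 (-62.3 dB), φ = -90.0°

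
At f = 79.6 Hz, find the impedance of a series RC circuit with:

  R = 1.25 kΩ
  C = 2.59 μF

Step 1 — Angular frequency: ω = 2π·f = 2π·79.6 = 500.1 rad/s.
Step 2 — Component impedances:
  R: Z = R = 1250 Ω
  C: Z = 1/(jωC) = -j/(ω·C) = 0 - j772 Ω
Step 3 — Series combination: Z_total = R + C = 1250 - j772 Ω = 1469∠-31.7° Ω.

Z = 1250 - j772 Ω = 1469∠-31.7° Ω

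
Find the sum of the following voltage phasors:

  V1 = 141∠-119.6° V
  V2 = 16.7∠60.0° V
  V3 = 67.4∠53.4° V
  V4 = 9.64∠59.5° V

Step 1 — Convert each phasor to rectangular form:
  V1 = 141·(cos(-119.6°) + j·sin(-119.6°)) = -69.65 - j122.6 V
  V2 = 16.7·(cos(60.0°) + j·sin(60.0°)) = 8.35 + j14.46 V
  V3 = 67.4·(cos(53.4°) + j·sin(53.4°)) = 40.19 + j54.11 V
  V4 = 9.64·(cos(59.5°) + j·sin(59.5°)) = 4.893 + j8.306 V
Step 2 — Sum components: V_total = -16.22 - j45.72 V.
Step 3 — Convert to polar: |V_total| = 48.51 V, ∠V_total = -109.5°.

V_total = 48.51∠-109.5° V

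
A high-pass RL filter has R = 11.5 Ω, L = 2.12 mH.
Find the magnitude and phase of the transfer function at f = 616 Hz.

Step 1 — Angular frequency: ω = 2π·616 = 3870 rad/s.
Step 2 — Transfer function: H(jω) = jωL/(R + jωL).
Step 3 — Numerator jωL = j·8.205; denominator R + jωL = 11.5 + j8.205.
Step 4 — H = 0.3374 + j0.4728.
Step 5 — Magnitude: |H| = 0.5808 (-4.7 dB); phase: φ = 54.5°.

|H| = 0.5808 (-4.7 dB), φ = 54.5°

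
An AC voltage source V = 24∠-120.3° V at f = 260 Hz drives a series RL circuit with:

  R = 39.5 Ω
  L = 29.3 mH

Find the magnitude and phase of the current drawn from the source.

Step 1 — Angular frequency: ω = 2π·f = 2π·260 = 1634 rad/s.
Step 2 — Component impedances:
  R: Z = R = 39.5 Ω
  L: Z = jωL = j·1634·0.0293 = 0 + j47.87 Ω
Step 3 — Series combination: Z_total = R + L = 39.5 + j47.87 Ω = 62.06∠50.5° Ω.
Step 4 — Source phasor: V = 24∠-120.3° V = -12.11 - j20.72 V.
Step 5 — Ohm's law: I = V / Z_total = (-12.11 - j20.72) / (39.5 + j47.87) = -0.3817 - j0.06203 A.
Step 6 — Convert to polar: |I| = 0.3867 A, ∠I = -170.8°.

I = 0.3867∠-170.8° A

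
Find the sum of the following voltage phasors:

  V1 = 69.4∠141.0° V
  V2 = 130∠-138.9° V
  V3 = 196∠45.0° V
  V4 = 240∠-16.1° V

Step 1 — Convert each phasor to rectangular form:
  V1 = 69.4·(cos(141.0°) + j·sin(141.0°)) = -53.93 + j43.67 V
  V2 = 130·(cos(-138.9°) + j·sin(-138.9°)) = -97.96 - j85.46 V
  V3 = 196·(cos(45.0°) + j·sin(45.0°)) = 138.6 + j138.6 V
  V4 = 240·(cos(-16.1°) + j·sin(-16.1°)) = 230.6 - j66.56 V
Step 2 — Sum components: V_total = 217.3 + j30.25 V.
Step 3 — Convert to polar: |V_total| = 219.4 V, ∠V_total = 7.9°.

V_total = 219.4∠7.9° V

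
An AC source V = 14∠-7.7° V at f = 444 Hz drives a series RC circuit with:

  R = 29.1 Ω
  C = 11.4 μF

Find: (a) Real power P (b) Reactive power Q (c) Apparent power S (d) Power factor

Step 1 — Angular frequency: ω = 2π·f = 2π·444 = 2790 rad/s.
Step 2 — Component impedances:
  R: Z = R = 29.1 Ω
  C: Z = 1/(jωC) = -j/(ω·C) = 0 - j31.44 Ω
Step 3 — Series combination: Z_total = R + C = 29.1 - j31.44 Ω = 42.84∠-47.2° Ω.
Step 4 — Source phasor: V = 14∠-7.7° V = 13.87 - j1.876 V.
Step 5 — Current: I = V / Z = 0.2521 + j0.2079 A = 0.3268∠39.5° A.
Step 6 — Complex power: S = V·I* = 3.107 - j3.358 VA.
Step 7 — Real power: P = Re(S) = 3.107 W.
Step 8 — Reactive power: Q = Im(S) = -3.358 VAR.
Step 9 — Apparent power: |S| = 4.575 VA.
Step 10 — Power factor: PF = P/|S| = 0.6792 (leading).

(a) P = 3.107 W  (b) Q = -3.358 VAR  (c) S = 4.575 VA  (d) PF = 0.6792 (leading)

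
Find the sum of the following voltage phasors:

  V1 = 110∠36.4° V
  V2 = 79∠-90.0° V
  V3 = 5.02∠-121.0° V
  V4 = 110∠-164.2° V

Step 1 — Convert each phasor to rectangular form:
  V1 = 110·(cos(36.4°) + j·sin(36.4°)) = 88.54 + j65.28 V
  V2 = 79·(cos(-90.0°) + j·sin(-90.0°)) = 0 - j79 V
  V3 = 5.02·(cos(-121.0°) + j·sin(-121.0°)) = -2.585 - j4.303 V
  V4 = 110·(cos(-164.2°) + j·sin(-164.2°)) = -105.8 - j29.95 V
Step 2 — Sum components: V_total = -19.89 - j47.98 V.
Step 3 — Convert to polar: |V_total| = 51.94 V, ∠V_total = -112.5°.

V_total = 51.94∠-112.5° V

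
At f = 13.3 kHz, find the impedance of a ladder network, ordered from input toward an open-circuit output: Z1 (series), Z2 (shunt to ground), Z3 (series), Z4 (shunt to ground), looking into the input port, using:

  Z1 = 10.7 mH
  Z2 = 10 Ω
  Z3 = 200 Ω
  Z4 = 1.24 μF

Step 1 — Angular frequency: ω = 2π·f = 2π·1.33e+04 = 8.357e+04 rad/s.
Step 2 — Component impedances:
  Z1: Z = jωL = j·8.357e+04·0.0107 = 0 + j894.2 Ω
  Z2: Z = R = 10 Ω
  Z3: Z = R = 200 Ω
  Z4: Z = 1/(jωC) = -j/(ω·C) = 0 - j9.65 Ω
Step 3 — Ladder network (open output): work backward from the far end, alternating series and parallel combinations. Z_in = 9.525 + j894.1 Ω = 894.2∠89.4° Ω.

Z = 9.525 + j894.1 Ω = 894.2∠89.4° Ω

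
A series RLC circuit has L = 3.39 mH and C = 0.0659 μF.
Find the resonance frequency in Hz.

Step 1 — Resonance condition Im(Z)=0 gives ω₀ = 1/√(LC).
Step 2 — ω₀ = 1/√(0.00339·6.59e-08) = 6.69e+04 rad/s.
Step 3 — f₀ = ω₀/(2π) = 1.065e+04 Hz.

f₀ = 1.065e+04 Hz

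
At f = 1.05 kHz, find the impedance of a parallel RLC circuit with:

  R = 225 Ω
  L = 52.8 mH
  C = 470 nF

Step 1 — Angular frequency: ω = 2π·f = 2π·1050 = 6597 rad/s.
Step 2 — Component impedances:
  R: Z = R = 225 Ω
  L: Z = jωL = j·6597·0.0528 = 0 + j348.3 Ω
  C: Z = 1/(jωC) = -j/(ω·C) = 0 - j322.5 Ω
Step 3 — Parallel combination: 1/Z_total = 1/R + 1/L + 1/C; Z_total = 224.4 - j11.61 Ω = 224.7∠-3.0° Ω.

Z = 224.4 - j11.61 Ω = 224.7∠-3.0° Ω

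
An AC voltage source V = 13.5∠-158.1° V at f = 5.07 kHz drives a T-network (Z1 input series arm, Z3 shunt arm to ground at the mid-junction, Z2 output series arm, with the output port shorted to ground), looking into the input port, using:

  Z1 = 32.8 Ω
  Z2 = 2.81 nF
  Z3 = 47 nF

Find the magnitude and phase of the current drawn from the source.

Step 1 — Angular frequency: ω = 2π·f = 2π·5070 = 3.186e+04 rad/s.
Step 2 — Component impedances:
  Z1: Z = R = 32.8 Ω
  Z2: Z = 1/(jωC) = -j/(ω·C) = 0 - j1.117e+04 Ω
  Z3: Z = 1/(jωC) = -j/(ω·C) = 0 - j667.9 Ω
Step 3 — With the output port shorted to ground, the output series arm Z2 runs from the junction to ground; the shunt arm Z3 also runs from the junction to ground. They appear in parallel: Z3 || Z2 = 0 - j630.2 Ω.
Step 4 — Series with input arm Z1: Z_in = Z1 + (Z3 || Z2) = 32.8 - j630.2 Ω = 631.1∠-87.0° Ω.
Step 5 — Source phasor: V = 13.5∠-158.1° V = -12.53 - j5.035 V.
Step 6 — Ohm's law: I = V / Z_total = (-12.53 - j5.035) / (32.8 - j630.2) = 0.006937 - j0.02024 A.
Step 7 — Convert to polar: |I| = 0.02139 A, ∠I = -71.1°.

I = 0.02139∠-71.1° A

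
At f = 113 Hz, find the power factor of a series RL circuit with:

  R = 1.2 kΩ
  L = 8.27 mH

Step 1 — Angular frequency: ω = 2π·f = 2π·113 = 710 rad/s.
Step 2 — Component impedances:
  R: Z = R = 1200 Ω
  L: Z = jωL = j·710·0.00827 = 0 + j5.872 Ω
Step 3 — Series combination: Z_total = R + L = 1200 + j5.872 Ω = 1200∠0.3° Ω.
Step 4 — Power factor: PF = cos(φ) = Re(Z)/|Z| = 1200/1200 = 1.
Step 5 — Type: Im(Z) = 5.872 ⇒ lagging (phase φ = 0.3°).

PF = 1 (lagging, φ = 0.3°)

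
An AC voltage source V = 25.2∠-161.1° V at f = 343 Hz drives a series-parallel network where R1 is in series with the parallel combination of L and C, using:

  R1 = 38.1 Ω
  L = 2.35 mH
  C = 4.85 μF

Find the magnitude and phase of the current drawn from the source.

Step 1 — Angular frequency: ω = 2π·f = 2π·343 = 2155 rad/s.
Step 2 — Component impedances:
  R1: Z = R = 38.1 Ω
  L: Z = jωL = j·2155·0.00235 = 0 + j5.065 Ω
  C: Z = 1/(jωC) = -j/(ω·C) = 0 - j95.67 Ω
Step 3 — Parallel branch: L || C = 1/(1/L + 1/C) = 0 + j5.348 Ω.
Step 4 — Series with R1: Z_total = R1 + (L || C) = 38.1 + j5.348 Ω = 38.47∠8.0° Ω.
Step 5 — Source phasor: V = 25.2∠-161.1° V = -23.84 - j8.163 V.
Step 6 — Ohm's law: I = V / Z_total = (-23.84 - j8.163) / (38.1 + j5.348) = -0.6432 - j0.124 A.
Step 7 — Convert to polar: |I| = 0.655 A, ∠I = -169.1°.

I = 0.655∠-169.1° A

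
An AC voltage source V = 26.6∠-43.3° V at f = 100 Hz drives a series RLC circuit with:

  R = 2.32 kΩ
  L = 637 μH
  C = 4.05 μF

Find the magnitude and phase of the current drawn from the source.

Step 1 — Angular frequency: ω = 2π·f = 2π·100 = 628.3 rad/s.
Step 2 — Component impedances:
  R: Z = R = 2320 Ω
  L: Z = jωL = j·628.3·0.000637 = 0 + j0.4002 Ω
  C: Z = 1/(jωC) = -j/(ω·C) = 0 - j393 Ω
Step 3 — Series combination: Z_total = R + L + C = 2320 - j392.6 Ω = 2353∠-9.6° Ω.
Step 4 — Source phasor: V = 26.6∠-43.3° V = 19.36 - j18.24 V.
Step 5 — Ohm's law: I = V / Z_total = (19.36 - j18.24) / (2320 - j392.6) = 0.009406 - j0.006272 A.
Step 6 — Convert to polar: |I| = 0.0113 A, ∠I = -33.7°.

I = 0.0113∠-33.7° A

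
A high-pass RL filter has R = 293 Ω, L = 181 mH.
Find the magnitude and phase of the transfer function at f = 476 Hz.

Step 1 — Angular frequency: ω = 2π·476 = 2991 rad/s.
Step 2 — Transfer function: H(jω) = jωL/(R + jωL).
Step 3 — Numerator jωL = j·541.3; denominator R + jωL = 293 + j541.3.
Step 4 — H = 0.7734 + j0.4186.
Step 5 — Magnitude: |H| = 0.8794 (-1.1 dB); phase: φ = 28.4°.

|H| = 0.8794 (-1.1 dB), φ = 28.4°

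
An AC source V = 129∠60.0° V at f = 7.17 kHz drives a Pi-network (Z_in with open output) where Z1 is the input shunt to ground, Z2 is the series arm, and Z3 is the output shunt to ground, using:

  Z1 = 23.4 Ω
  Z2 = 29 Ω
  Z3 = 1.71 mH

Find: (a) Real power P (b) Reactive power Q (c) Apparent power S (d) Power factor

Step 1 — Angular frequency: ω = 2π·f = 2π·7170 = 4.505e+04 rad/s.
Step 2 — Component impedances:
  Z1: Z = R = 23.4 Ω
  Z2: Z = R = 29 Ω
  Z3: Z = jωL = j·4.505e+04·0.00171 = 0 + j77.04 Ω
Step 3 — With open output, the series arm Z2 and the output shunt Z3 appear in series to ground: Z2 + Z3 = 29 + j77.04 Ω.
Step 4 — Parallel with input shunt Z1: Z_in = Z1 || (Z2 + Z3) = 20.09 + j4.859 Ω = 20.67∠13.6° Ω.
Step 5 — Source phasor: V = 129∠60.0° V = 64.5 + j111.7 V.
Step 6 — Current: I = V / Z = 4.303 + j4.519 A = 6.24∠46.4° A.
Step 7 — Complex power: S = V·I* = 782.4 + j189.2 VA.
Step 8 — Real power: P = Re(S) = 782.4 W.
Step 9 — Reactive power: Q = Im(S) = 189.2 VAR.
Step 10 — Apparent power: |S| = 804.9 VA.
Step 11 — Power factor: PF = P/|S| = 0.972 (lagging).

(a) P = 782.4 W  (b) Q = 189.2 VAR  (c) S = 804.9 VA  (d) PF = 0.972 (lagging)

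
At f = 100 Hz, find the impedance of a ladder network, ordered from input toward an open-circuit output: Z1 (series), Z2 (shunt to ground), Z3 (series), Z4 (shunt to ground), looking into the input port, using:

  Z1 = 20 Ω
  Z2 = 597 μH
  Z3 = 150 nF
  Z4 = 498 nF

Step 1 — Angular frequency: ω = 2π·f = 2π·100 = 628.3 rad/s.
Step 2 — Component impedances:
  Z1: Z = R = 20 Ω
  Z2: Z = jωL = j·628.3·0.000597 = 0 + j0.3751 Ω
  Z3: Z = 1/(jωC) = -j/(ω·C) = 0 - j1.061e+04 Ω
  Z4: Z = 1/(jωC) = -j/(ω·C) = 0 - j3196 Ω
Step 3 — Ladder network (open output): work backward from the far end, alternating series and parallel combinations. Z_in = 20 + j0.3751 Ω = 20∠1.1° Ω.

Z = 20 + j0.3751 Ω = 20∠1.1° Ω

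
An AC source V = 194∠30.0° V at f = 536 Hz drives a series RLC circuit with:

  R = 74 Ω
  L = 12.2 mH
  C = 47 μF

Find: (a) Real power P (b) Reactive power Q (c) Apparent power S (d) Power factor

Step 1 — Angular frequency: ω = 2π·f = 2π·536 = 3368 rad/s.
Step 2 — Component impedances:
  R: Z = R = 74 Ω
  L: Z = jωL = j·3368·0.0122 = 0 + j41.09 Ω
  C: Z = 1/(jωC) = -j/(ω·C) = 0 - j6.318 Ω
Step 3 — Series combination: Z_total = R + L + C = 74 + j34.77 Ω = 81.76∠25.2° Ω.
Step 4 — Source phasor: V = 194∠30.0° V = 168 + j97 V.
Step 5 — Current: I = V / Z = 2.364 + j0.1999 A = 2.373∠4.8° A.
Step 6 — Complex power: S = V·I* = 416.6 + j195.8 VA.
Step 7 — Real power: P = Re(S) = 416.6 W.
Step 8 — Reactive power: Q = Im(S) = 195.8 VAR.
Step 9 — Apparent power: |S| = 460.3 VA.
Step 10 — Power factor: PF = P/|S| = 0.9051 (lagging).

(a) P = 416.6 W  (b) Q = 195.8 VAR  (c) S = 460.3 VA  (d) PF = 0.9051 (lagging)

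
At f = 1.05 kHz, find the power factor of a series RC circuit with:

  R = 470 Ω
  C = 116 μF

Step 1 — Angular frequency: ω = 2π·f = 2π·1050 = 6597 rad/s.
Step 2 — Component impedances:
  R: Z = R = 470 Ω
  C: Z = 1/(jωC) = -j/(ω·C) = 0 - j1.307 Ω
Step 3 — Series combination: Z_total = R + C = 470 - j1.307 Ω = 470∠-0.2° Ω.
Step 4 — Power factor: PF = cos(φ) = Re(Z)/|Z| = 470/470 = 1.
Step 5 — Type: Im(Z) = -1.307 ⇒ leading (phase φ = -0.2°).

PF = 1 (leading, φ = -0.2°)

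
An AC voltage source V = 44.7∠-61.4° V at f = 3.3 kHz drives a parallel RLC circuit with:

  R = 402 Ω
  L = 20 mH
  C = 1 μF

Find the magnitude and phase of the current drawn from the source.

Step 1 — Angular frequency: ω = 2π·f = 2π·3300 = 2.073e+04 rad/s.
Step 2 — Component impedances:
  R: Z = R = 402 Ω
  L: Z = jωL = j·2.073e+04·0.02 = 0 + j414.7 Ω
  C: Z = 1/(jωC) = -j/(ω·C) = 0 - j48.23 Ω
Step 3 — Parallel combination: 1/Z_total = 1/R + 1/L + 1/C; Z_total = 7.275 - j53.59 Ω = 54.08∠-82.3° Ω.
Step 4 — Source phasor: V = 44.7∠-61.4° V = 21.4 - j39.25 V.
Step 5 — Ohm's law: I = V / Z_total = (21.4 - j39.25) / (7.275 - j53.59) = 0.7723 + j0.2944 A.
Step 6 — Convert to polar: |I| = 0.8266 A, ∠I = 20.9°.

I = 0.8266∠20.9° A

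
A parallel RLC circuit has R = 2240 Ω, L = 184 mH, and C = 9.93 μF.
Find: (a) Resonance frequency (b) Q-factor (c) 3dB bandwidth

Step 1 — Resonance: ω₀ = 1/√(LC) = 1/√(0.184·9.93e-06) = 739.8 rad/s.
Step 2 — f₀ = ω₀/(2π) = 117.7 Hz.
Step 3 — Parallel Q: Q = R/(ω₀L) = 2240/(739.8·0.184) = 16.46.
Step 4 — Bandwidth: Δω = ω₀/Q = 44.96 rad/s; BW = Δω/(2π) = 7.155 Hz.

(a) f₀ = 117.7 Hz  (b) Q = 16.46  (c) BW = 7.155 Hz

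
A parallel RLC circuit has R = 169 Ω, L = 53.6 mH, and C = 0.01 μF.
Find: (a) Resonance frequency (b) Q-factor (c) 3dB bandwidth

Step 1 — Resonance: ω₀ = 1/√(LC) = 1/√(0.0536·1e-08) = 4.319e+04 rad/s.
Step 2 — f₀ = ω₀/(2π) = 6874 Hz.
Step 3 — Parallel Q: Q = R/(ω₀L) = 169/(4.319e+04·0.0536) = 0.073.
Step 4 — Bandwidth: Δω = ω₀/Q = 5.917e+05 rad/s; BW = Δω/(2π) = 9.417e+04 Hz.

(a) f₀ = 6874 Hz  (b) Q = 0.073  (c) BW = 9.417e+04 Hz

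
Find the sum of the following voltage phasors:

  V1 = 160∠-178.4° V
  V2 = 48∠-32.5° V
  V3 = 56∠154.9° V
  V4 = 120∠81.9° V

Step 1 — Convert each phasor to rectangular form:
  V1 = 160·(cos(-178.4°) + j·sin(-178.4°)) = -159.9 - j4.467 V
  V2 = 48·(cos(-32.5°) + j·sin(-32.5°)) = 40.48 - j25.79 V
  V3 = 56·(cos(154.9°) + j·sin(154.9°)) = -50.71 + j23.76 V
  V4 = 120·(cos(81.9°) + j·sin(81.9°)) = 16.91 + j118.8 V
Step 2 — Sum components: V_total = -153.3 + j112.3 V.
Step 3 — Convert to polar: |V_total| = 190 V, ∠V_total = 143.8°.

V_total = 190∠143.8° V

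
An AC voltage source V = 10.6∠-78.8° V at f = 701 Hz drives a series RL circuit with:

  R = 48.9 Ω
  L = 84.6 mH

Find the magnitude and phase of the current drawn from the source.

Step 1 — Angular frequency: ω = 2π·f = 2π·701 = 4405 rad/s.
Step 2 — Component impedances:
  R: Z = R = 48.9 Ω
  L: Z = jωL = j·4405·0.0846 = 0 + j372.6 Ω
Step 3 — Series combination: Z_total = R + L = 48.9 + j372.6 Ω = 375.8∠82.5° Ω.
Step 4 — Source phasor: V = 10.6∠-78.8° V = 2.059 - j10.4 V.
Step 5 — Ohm's law: I = V / Z_total = (2.059 - j10.4) / (48.9 + j372.6) = -0.02672 - j0.009032 A.
Step 6 — Convert to polar: |I| = 0.02821 A, ∠I = -161.3°.

I = 0.02821∠-161.3° A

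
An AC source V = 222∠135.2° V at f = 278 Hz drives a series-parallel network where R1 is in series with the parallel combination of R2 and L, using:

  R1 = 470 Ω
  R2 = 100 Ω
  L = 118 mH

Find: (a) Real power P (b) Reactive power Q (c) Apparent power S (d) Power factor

Step 1 — Angular frequency: ω = 2π·f = 2π·278 = 1747 rad/s.
Step 2 — Component impedances:
  R1: Z = R = 470 Ω
  R2: Z = R = 100 Ω
  L: Z = jωL = j·1747·0.118 = 0 + j206.1 Ω
Step 3 — Parallel branch: R2 || L = 1/(1/R2 + 1/L) = 80.95 + j39.27 Ω.
Step 4 — Series with R1: Z_total = R1 + (R2 || L) = 550.9 + j39.27 Ω = 552.3∠4.1° Ω.
Step 5 — Source phasor: V = 222∠135.2° V = -157.5 + j156.4 V.
Step 6 — Current: I = V / Z = -0.2643 + j0.3028 A = 0.4019∠131.1° A.
Step 7 — Complex power: S = V·I* = 89 + j6.344 VA.
Step 8 — Real power: P = Re(S) = 89 W.
Step 9 — Reactive power: Q = Im(S) = 6.344 VAR.
Step 10 — Apparent power: |S| = 89.23 VA.
Step 11 — Power factor: PF = P/|S| = 0.9975 (lagging).

(a) P = 89 W  (b) Q = 6.344 VAR  (c) S = 89.23 VA  (d) PF = 0.9975 (lagging)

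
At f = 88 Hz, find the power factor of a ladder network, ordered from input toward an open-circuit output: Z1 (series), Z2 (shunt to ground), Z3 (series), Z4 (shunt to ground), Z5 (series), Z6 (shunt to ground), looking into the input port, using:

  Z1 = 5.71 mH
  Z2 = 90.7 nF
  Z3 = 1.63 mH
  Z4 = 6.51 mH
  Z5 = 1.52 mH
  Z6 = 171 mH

Step 1 — Angular frequency: ω = 2π·f = 2π·88 = 552.9 rad/s.
Step 2 — Component impedances:
  Z1: Z = jωL = j·552.9·0.00571 = 0 + j3.157 Ω
  Z2: Z = 1/(jωC) = -j/(ω·C) = 0 - j1.994e+04 Ω
  Z3: Z = jωL = j·552.9·0.00163 = 0 + j0.9013 Ω
  Z4: Z = jωL = j·552.9·0.00651 = 0 + j3.6 Ω
  Z5: Z = jωL = j·552.9·0.00152 = 0 + j0.8404 Ω
  Z6: Z = jωL = j·552.9·0.171 = 0 + j94.55 Ω
Step 3 — Ladder network (open output): work backward from the far end, alternating series and parallel combinations. Z_in = 0 + j7.528 Ω = 7.528∠90.0° Ω.
Step 4 — Power factor: PF = cos(φ) = Re(Z)/|Z| = 0/7.528 = 0.
Step 5 — Type: Im(Z) = 7.528 ⇒ lagging (phase φ = 90.0°).

PF = 0 (lagging, φ = 90.0°)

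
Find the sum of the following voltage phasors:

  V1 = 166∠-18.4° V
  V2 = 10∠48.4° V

Step 1 — Convert each phasor to rectangular form:
  V1 = 166·(cos(-18.4°) + j·sin(-18.4°)) = 157.5 - j52.4 V
  V2 = 10·(cos(48.4°) + j·sin(48.4°)) = 6.639 + j7.478 V
Step 2 — Sum components: V_total = 164.2 - j44.92 V.
Step 3 — Convert to polar: |V_total| = 170.2 V, ∠V_total = -15.3°.

V_total = 170.2∠-15.3° V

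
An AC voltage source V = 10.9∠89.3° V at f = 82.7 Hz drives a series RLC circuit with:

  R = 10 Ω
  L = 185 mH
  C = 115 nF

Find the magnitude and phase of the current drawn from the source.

Step 1 — Angular frequency: ω = 2π·f = 2π·82.7 = 519.6 rad/s.
Step 2 — Component impedances:
  R: Z = R = 10 Ω
  L: Z = jωL = j·519.6·0.185 = 0 + j96.13 Ω
  C: Z = 1/(jωC) = -j/(ω·C) = 0 - j1.673e+04 Ω
Step 3 — Series combination: Z_total = R + L + C = 10 - j1.664e+04 Ω = 1.664e+04∠-90.0° Ω.
Step 4 — Source phasor: V = 10.9∠89.3° V = 0.1332 + j10.9 V.
Step 5 — Ohm's law: I = V / Z_total = (0.1332 + j10.9) / (10 - j1.664e+04) = -0.0006551 + j8.397e-06 A.
Step 6 — Convert to polar: |I| = 0.0006551 A, ∠I = 179.3°.

I = 0.0006551∠179.3° A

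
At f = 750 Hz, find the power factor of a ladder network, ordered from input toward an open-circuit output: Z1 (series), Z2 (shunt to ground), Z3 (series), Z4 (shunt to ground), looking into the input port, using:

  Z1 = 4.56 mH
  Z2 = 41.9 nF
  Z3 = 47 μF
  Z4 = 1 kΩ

Step 1 — Angular frequency: ω = 2π·f = 2π·750 = 4712 rad/s.
Step 2 — Component impedances:
  Z1: Z = jωL = j·4712·0.00456 = 0 + j21.49 Ω
  Z2: Z = 1/(jωC) = -j/(ω·C) = 0 - j5065 Ω
  Z3: Z = 1/(jωC) = -j/(ω·C) = 0 - j4.515 Ω
  Z4: Z = R = 1000 Ω
Step 3 — Ladder network (open output): work backward from the far end, alternating series and parallel combinations. Z_in = 960.8 - j172.6 Ω = 976.2∠-10.2° Ω.
Step 4 — Power factor: PF = cos(φ) = Re(Z)/|Z| = 960.83/976.2 = 0.9843.
Step 5 — Type: Im(Z) = -172.6 ⇒ leading (phase φ = -10.2°).

PF = 0.9843 (leading, φ = -10.2°)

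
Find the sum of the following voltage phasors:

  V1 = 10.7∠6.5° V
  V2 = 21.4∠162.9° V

Step 1 — Convert each phasor to rectangular form:
  V1 = 10.7·(cos(6.5°) + j·sin(6.5°)) = 10.63 + j1.211 V
  V2 = 21.4·(cos(162.9°) + j·sin(162.9°)) = -20.45 + j6.292 V
Step 2 — Sum components: V_total = -9.823 + j7.504 V.
Step 3 — Convert to polar: |V_total| = 12.36 V, ∠V_total = 142.6°.

V_total = 12.36∠142.6° V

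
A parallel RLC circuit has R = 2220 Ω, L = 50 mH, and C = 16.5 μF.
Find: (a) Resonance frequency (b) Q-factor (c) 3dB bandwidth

Step 1 — Resonance: ω₀ = 1/√(LC) = 1/√(0.05·1.65e-05) = 1101 rad/s.
Step 2 — f₀ = ω₀/(2π) = 175.2 Hz.
Step 3 — Parallel Q: Q = R/(ω₀L) = 2220/(1101·0.05) = 40.33.
Step 4 — Bandwidth: Δω = ω₀/Q = 27.3 rad/s; BW = Δω/(2π) = 4.345 Hz.

(a) f₀ = 175.2 Hz  (b) Q = 40.33  (c) BW = 4.345 Hz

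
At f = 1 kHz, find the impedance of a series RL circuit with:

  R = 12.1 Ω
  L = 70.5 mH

Step 1 — Angular frequency: ω = 2π·f = 2π·1000 = 6283 rad/s.
Step 2 — Component impedances:
  R: Z = R = 12.1 Ω
  L: Z = jωL = j·6283·0.0705 = 0 + j443 Ω
Step 3 — Series combination: Z_total = R + L = 12.1 + j443 Ω = 443.1∠88.4° Ω.

Z = 12.1 + j443 Ω = 443.1∠88.4° Ω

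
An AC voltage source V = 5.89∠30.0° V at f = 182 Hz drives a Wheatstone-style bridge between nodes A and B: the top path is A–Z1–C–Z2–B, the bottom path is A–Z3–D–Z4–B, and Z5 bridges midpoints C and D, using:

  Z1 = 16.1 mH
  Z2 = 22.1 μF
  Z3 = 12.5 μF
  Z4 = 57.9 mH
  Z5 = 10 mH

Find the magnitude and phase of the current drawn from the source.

Step 1 — Angular frequency: ω = 2π·f = 2π·182 = 1144 rad/s.
Step 2 — Component impedances:
  Z1: Z = jωL = j·1144·0.0161 = 0 + j18.41 Ω
  Z2: Z = 1/(jωC) = -j/(ω·C) = 0 - j39.57 Ω
  Z3: Z = 1/(jωC) = -j/(ω·C) = 0 - j69.96 Ω
  Z4: Z = jωL = j·1144·0.0579 = 0 + j66.21 Ω
  Z5: Z = jωL = j·1144·0.01 = 0 + j11.44 Ω
Step 3 — Bridge requires nodal analysis (the Z5 bridge couples midpoints C and D, so the two paths cannot be reduced to a simple series/parallel combination). Setting node B to ground and injecting 1 A at node A, the 3-node admittance system at A, C, D solves to V_A = Z_AB = 0 - j61.3 Ω = 61.3∠-90.0° Ω.
Step 4 — Source phasor: V = 5.89∠30.0° V = 5.101 + j2.945 V.
Step 5 — Ohm's law: I = V / Z_total = (5.101 + j2.945) / (0 - j61.3) = -0.04804 + j0.08321 A.
Step 6 — Convert to polar: |I| = 0.09609 A, ∠I = 120.0°.

I = 0.09609∠120.0° A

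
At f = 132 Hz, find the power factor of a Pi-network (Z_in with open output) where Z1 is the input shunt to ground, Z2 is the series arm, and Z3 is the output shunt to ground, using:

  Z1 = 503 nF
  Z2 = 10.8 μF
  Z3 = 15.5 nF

Step 1 — Angular frequency: ω = 2π·f = 2π·132 = 829.4 rad/s.
Step 2 — Component impedances:
  Z1: Z = 1/(jωC) = -j/(ω·C) = 0 - j2397 Ω
  Z2: Z = 1/(jωC) = -j/(ω·C) = 0 - j111.6 Ω
  Z3: Z = 1/(jωC) = -j/(ω·C) = 0 - j7.779e+04 Ω
Step 3 — With open output, the series arm Z2 and the output shunt Z3 appear in series to ground: Z2 + Z3 = 0 - j7.79e+04 Ω.
Step 4 — Parallel with input shunt Z1: Z_in = Z1 || (Z2 + Z3) = 0 - j2325 Ω = 2325∠-90.0° Ω.
Step 5 — Power factor: PF = cos(φ) = Re(Z)/|Z| = 0/2325 = 0.
Step 6 — Type: Im(Z) = -2325 ⇒ leading (phase φ = -90.0°).

PF = 0 (leading, φ = -90.0°)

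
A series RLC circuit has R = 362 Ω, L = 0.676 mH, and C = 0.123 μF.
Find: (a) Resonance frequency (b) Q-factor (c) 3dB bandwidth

Step 1 — Resonance condition Im(Z)=0 gives ω₀ = 1/√(LC).
Step 2 — ω₀ = 1/√(0.000676·1.23e-07) = 1.097e+05 rad/s.
Step 3 — f₀ = ω₀/(2π) = 1.745e+04 Hz.
Step 4 — Series Q: Q = ω₀L/R = 1.097e+05·0.000676/362 = 0.2048.
Step 5 — 3dB bandwidth: Δω = ω₀/Q = 5.355e+05 rad/s; BW = Δω/(2π) = 8.523e+04 Hz.

(a) f₀ = 1.745e+04 Hz  (b) Q = 0.2048  (c) BW = 8.523e+04 Hz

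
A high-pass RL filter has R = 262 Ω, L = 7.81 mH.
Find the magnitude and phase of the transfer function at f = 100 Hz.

Step 1 — Angular frequency: ω = 2π·100 = 628.3 rad/s.
Step 2 — Transfer function: H(jω) = jωL/(R + jωL).
Step 3 — Numerator jωL = j·4.907; denominator R + jωL = 262 + j4.907.
Step 4 — H = 0.0003507 + j0.01872.
Step 5 — Magnitude: |H| = 0.01873 (-34.6 dB); phase: φ = 88.9°.

|H| = 0.01873 (-34.6 dB), φ = 88.9°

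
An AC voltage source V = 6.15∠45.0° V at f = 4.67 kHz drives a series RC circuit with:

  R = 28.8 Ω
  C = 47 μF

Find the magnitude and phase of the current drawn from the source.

Step 1 — Angular frequency: ω = 2π·f = 2π·4670 = 2.934e+04 rad/s.
Step 2 — Component impedances:
  R: Z = R = 28.8 Ω
  C: Z = 1/(jωC) = -j/(ω·C) = 0 - j0.7251 Ω
Step 3 — Series combination: Z_total = R + C = 28.8 - j0.7251 Ω = 28.81∠-1.4° Ω.
Step 4 — Source phasor: V = 6.15∠45.0° V = 4.349 + j4.349 V.
Step 5 — Ohm's law: I = V / Z_total = (4.349 + j4.349) / (28.8 - j0.7251) = 0.1471 + j0.1547 A.
Step 6 — Convert to polar: |I| = 0.2135 A, ∠I = 46.4°.

I = 0.2135∠46.4° A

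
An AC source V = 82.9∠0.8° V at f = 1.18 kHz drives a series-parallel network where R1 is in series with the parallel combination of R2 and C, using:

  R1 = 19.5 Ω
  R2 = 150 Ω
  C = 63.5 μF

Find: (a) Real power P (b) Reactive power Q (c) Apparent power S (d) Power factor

Step 1 — Angular frequency: ω = 2π·f = 2π·1180 = 7414 rad/s.
Step 2 — Component impedances:
  R1: Z = R = 19.5 Ω
  R2: Z = R = 150 Ω
  C: Z = 1/(jωC) = -j/(ω·C) = 0 - j2.124 Ω
Step 3 — Parallel branch: R2 || C = 1/(1/R2 + 1/C) = 0.03007 - j2.124 Ω.
Step 4 — Series with R1: Z_total = R1 + (R2 || C) = 19.53 - j2.124 Ω = 19.65∠-6.2° Ω.
Step 5 — Source phasor: V = 82.9∠0.8° V = 82.89 + j1.157 V.
Step 6 — Current: I = V / Z = 4.188 + j0.5147 A = 4.22∠7.0° A.
Step 7 — Complex power: S = V·I* = 347.8 - j37.82 VA.
Step 8 — Real power: P = Re(S) = 347.8 W.
Step 9 — Reactive power: Q = Im(S) = -37.82 VAR.
Step 10 — Apparent power: |S| = 349.8 VA.
Step 11 — Power factor: PF = P/|S| = 0.9941 (leading).

(a) P = 347.8 W  (b) Q = -37.82 VAR  (c) S = 349.8 VA  (d) PF = 0.9941 (leading)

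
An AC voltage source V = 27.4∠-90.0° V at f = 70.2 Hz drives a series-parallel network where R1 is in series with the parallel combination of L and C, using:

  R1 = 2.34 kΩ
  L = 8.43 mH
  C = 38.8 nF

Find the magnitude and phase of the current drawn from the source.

Step 1 — Angular frequency: ω = 2π·f = 2π·70.2 = 441.1 rad/s.
Step 2 — Component impedances:
  R1: Z = R = 2340 Ω
  L: Z = jωL = j·441.1·0.00843 = 0 + j3.718 Ω
  C: Z = 1/(jωC) = -j/(ω·C) = 0 - j5.843e+04 Ω
Step 3 — Parallel branch: L || C = 1/(1/L + 1/C) = 0 + j3.719 Ω.
Step 4 — Series with R1: Z_total = R1 + (L || C) = 2340 + j3.719 Ω = 2340∠0.1° Ω.
Step 5 — Source phasor: V = 27.4∠-90.0° V = 0 - j27.4 V.
Step 6 — Ohm's law: I = V / Z_total = (0 - j27.4) / (2340 + j3.719) = -1.861e-05 - j0.01171 A.
Step 7 — Convert to polar: |I| = 0.01171 A, ∠I = -90.1°.

I = 0.01171∠-90.1° A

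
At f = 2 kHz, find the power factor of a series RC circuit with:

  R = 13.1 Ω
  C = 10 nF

Step 1 — Angular frequency: ω = 2π·f = 2π·2000 = 1.257e+04 rad/s.
Step 2 — Component impedances:
  R: Z = R = 13.1 Ω
  C: Z = 1/(jωC) = -j/(ω·C) = 0 - j7958 Ω
Step 3 — Series combination: Z_total = R + C = 13.1 - j7958 Ω = 7958∠-89.9° Ω.
Step 4 — Power factor: PF = cos(φ) = Re(Z)/|Z| = 13.1/7958 = 0.001646.
Step 5 — Type: Im(Z) = -7958 ⇒ leading (phase φ = -89.9°).

PF = 0.001646 (leading, φ = -89.9°)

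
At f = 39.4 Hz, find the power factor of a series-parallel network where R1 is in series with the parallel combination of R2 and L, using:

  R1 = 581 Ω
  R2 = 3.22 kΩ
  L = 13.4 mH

Step 1 — Angular frequency: ω = 2π·f = 2π·39.4 = 247.6 rad/s.
Step 2 — Component impedances:
  R1: Z = R = 581 Ω
  R2: Z = R = 3220 Ω
  L: Z = jωL = j·247.6·0.0134 = 0 + j3.317 Ω
Step 3 — Parallel branch: R2 || L = 1/(1/R2 + 1/L) = 0.003417 + j3.317 Ω.
Step 4 — Series with R1: Z_total = R1 + (R2 || L) = 581 + j3.317 Ω = 581∠0.3° Ω.
Step 5 — Power factor: PF = cos(φ) = Re(Z)/|Z| = 581/581 = 1.
Step 6 — Type: Im(Z) = 3.317 ⇒ lagging (phase φ = 0.3°).

PF = 1 (lagging, φ = 0.3°)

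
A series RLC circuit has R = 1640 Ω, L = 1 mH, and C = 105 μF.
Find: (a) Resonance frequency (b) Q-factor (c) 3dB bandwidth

Step 1 — Resonance: ω₀ = 1/√(LC) = 1/√(0.001·0.000105) = 3086 rad/s.
Step 2 — f₀ = ω₀/(2π) = 491.2 Hz.
Step 3 — Series Q: Q = ω₀L/R = 3086·0.001/1640 = 0.001882.
Step 4 — Bandwidth: Δω = ω₀/Q = 1.64e+06 rad/s; BW = Δω/(2π) = 2.61e+05 Hz.

(a) f₀ = 491.2 Hz  (b) Q = 0.001882  (c) BW = 2.61e+05 Hz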